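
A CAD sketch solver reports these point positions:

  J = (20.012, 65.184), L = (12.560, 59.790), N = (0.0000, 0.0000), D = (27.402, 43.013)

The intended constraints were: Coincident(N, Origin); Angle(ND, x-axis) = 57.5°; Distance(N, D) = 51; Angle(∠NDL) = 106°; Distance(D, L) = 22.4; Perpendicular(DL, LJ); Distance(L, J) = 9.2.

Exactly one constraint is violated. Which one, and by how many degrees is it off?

Perpendicular(DL, LJ) — off by 5.60°.

N = (0.00, 0.00) ✓; ND at 57.50° ✓; |ND| = 51.00 ✓; ∠NDL = 106.0° ✓; |DL| = 22.40 ✓; ∠(DL, LJ) = 95.60° ✗; |LJ| = 9.199 ✓.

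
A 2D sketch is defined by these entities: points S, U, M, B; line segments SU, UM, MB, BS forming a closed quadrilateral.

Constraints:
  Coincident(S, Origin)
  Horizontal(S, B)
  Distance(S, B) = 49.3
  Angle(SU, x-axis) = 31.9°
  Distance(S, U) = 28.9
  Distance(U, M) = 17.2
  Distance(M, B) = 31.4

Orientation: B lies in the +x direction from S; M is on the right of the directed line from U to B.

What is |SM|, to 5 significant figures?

17.916

S is at the origin; SB is horizontal with |SB| = 49.3 and B in +x, so B = (49.3, 0). SU runs at 31.9° with |SU| = 28.9, so U = (24.535, 15.272). M is determined by |UM| = 17.2 and |MB| = 31.4 together: it lies at the intersection of circle(U, 17.2) and circle(B, 31.4). With |UB| = 29.095, the foot of the radical line on UB is 2.6878 from U and the perpendicular offset is √(17.2² − 2.6878²) = 16.989. Taking the right-of-UB solution: M = (17.906, -0.59914).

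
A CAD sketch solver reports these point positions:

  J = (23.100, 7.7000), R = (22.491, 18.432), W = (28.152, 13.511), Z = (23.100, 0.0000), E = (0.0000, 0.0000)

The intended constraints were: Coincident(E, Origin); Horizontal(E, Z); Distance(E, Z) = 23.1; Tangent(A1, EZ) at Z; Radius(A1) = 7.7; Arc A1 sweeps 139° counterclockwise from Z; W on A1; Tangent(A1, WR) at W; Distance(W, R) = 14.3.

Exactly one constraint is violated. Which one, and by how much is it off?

Distance(W, R) = 14.3 — off by 6.80.

E = (0.00, 0.00) ✓; E.y = 0.00, Z.y = 0.00 ✓; |EZ| = 23.10 ✓; ∠(JZ, ZE) = 90.00° ✓; |JZ| = 7.700 ✓; bearing(J→W) − bearing(J→Z) = 139.0° ✓; |JW| = 7.700 ✓; ∠(JW, WR) = 90.00° ✓; |WR| = 7.501 ✗.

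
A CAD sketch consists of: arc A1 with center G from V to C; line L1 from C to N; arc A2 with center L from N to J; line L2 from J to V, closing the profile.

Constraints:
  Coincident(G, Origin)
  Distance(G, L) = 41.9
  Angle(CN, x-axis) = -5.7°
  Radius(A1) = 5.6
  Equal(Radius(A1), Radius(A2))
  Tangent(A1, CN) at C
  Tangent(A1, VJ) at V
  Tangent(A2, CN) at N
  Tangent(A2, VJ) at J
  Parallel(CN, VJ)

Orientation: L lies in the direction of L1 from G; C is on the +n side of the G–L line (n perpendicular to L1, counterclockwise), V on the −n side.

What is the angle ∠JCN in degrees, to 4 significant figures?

14.97°

The slot axis is L1's direction at -5.7°, so u = (cos -5.7°, sin -5.7°) = (0.9951, -0.09932) and n = (−sin -5.7°, cos -5.7°) = (0.09932, 0.9951). G is at the origin and L lies 41.9 along u from G, so L = 41.9·u = (41.69, -4.161). Tangency of A1 to both parallel lines with radius 5.6 puts C and V at G ± 5.6·n: C = (0.5562, 5.572), V = (-0.5562, -5.572). Equal radii place N and J the same way about L: N = L + 5.6·n = (42.25, 1.411), J = L − 5.6·n = (41.14, -9.734). Then cos ∠JCN = CJ·CN / (|CJ||CN|), giving 14.97°.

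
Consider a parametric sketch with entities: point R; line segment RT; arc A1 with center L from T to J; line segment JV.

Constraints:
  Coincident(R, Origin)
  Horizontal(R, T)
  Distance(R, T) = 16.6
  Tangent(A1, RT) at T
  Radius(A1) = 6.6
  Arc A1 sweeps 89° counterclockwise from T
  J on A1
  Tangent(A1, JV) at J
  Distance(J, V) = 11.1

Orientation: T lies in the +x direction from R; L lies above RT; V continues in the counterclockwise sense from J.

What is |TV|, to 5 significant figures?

18.850

R is at the origin; R and T share the same y with |RT| = 16.6 and T on the +x side, so T = (16.600, 0.0000). Tangency of A1 to RT means the radius LT is perpendicular to RT, so L = T + (0, 6.6) = (16.600, 6.6000). On A1, T sits at bearing -90° from L; an 89° counterclockwise sweep puts J at bearing -1°, so J = L + 6.6·(cos -1°, sin -1°) = (23.199, 6.4848). A1 meets JV tangentially, so LJ is at right angles to JV, so JV runs along (−sin -1°, cos -1°); with |JV| = 11.1, V = (23.393, 17.583). Then |TV| = |V − T| = 18.850.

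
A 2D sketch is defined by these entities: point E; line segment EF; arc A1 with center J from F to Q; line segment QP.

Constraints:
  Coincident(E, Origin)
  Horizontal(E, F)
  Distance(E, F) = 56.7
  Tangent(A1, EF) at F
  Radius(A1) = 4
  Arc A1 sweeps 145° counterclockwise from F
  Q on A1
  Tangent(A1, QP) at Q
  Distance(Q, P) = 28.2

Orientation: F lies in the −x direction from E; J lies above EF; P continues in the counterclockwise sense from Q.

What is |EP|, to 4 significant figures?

80.98

On A1, F sits at bearing -90° from J; a 145° counterclockwise sweep puts Q at bearing 55°, so Q = J + 4.0·(cos 55°, sin 55°) = (-54.41, 7.277). Tangency of A1 to QP means the radius JQ is perpendicular to QP, so QP runs along (−sin 55°, cos 55°); with |QP| = 28.2, P = (-77.51, 23.45). Then |EP| = |P − E| = 80.98.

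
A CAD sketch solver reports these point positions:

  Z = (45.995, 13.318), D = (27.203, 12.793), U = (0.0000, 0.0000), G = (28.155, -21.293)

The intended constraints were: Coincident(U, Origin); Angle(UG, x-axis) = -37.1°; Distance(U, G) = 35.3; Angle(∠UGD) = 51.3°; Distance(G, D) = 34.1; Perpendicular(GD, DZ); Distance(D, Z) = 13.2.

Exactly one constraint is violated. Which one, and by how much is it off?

Distance(D, Z) = 13.2 — off by 5.60.

U = (0.00, 0.00) ✓; UG at -37.10° ✓; |UG| = 35.30 ✓; ∠UGD = 51.30° ✓; |GD| = 34.10 ✓; ∠(GD, DZ) = 90.00° ✓; |DZ| = 18.80 ✗.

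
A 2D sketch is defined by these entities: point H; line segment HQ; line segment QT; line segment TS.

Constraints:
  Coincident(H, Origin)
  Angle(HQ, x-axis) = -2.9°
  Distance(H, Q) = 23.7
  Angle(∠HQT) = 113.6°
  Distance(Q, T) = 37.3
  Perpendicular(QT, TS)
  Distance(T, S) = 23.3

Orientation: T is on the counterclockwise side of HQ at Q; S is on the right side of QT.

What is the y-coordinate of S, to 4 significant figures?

21.79

H is at the origin; HQ runs at -2.9° with length 23.7, so Q = 23.7·(cos -2.9°, sin -2.9°) = (23.67, -1.199). ∠HQT = 113.6°, so QT runs at -2.9° + (180° − 113.6°) = 63.50° from the x-axis; with |QT| = 37.3, T = Q + 37.3·(cos 63.50°, sin 63.50°) = (40.31, 32.18). QT is perpendicular to TS; with |TS| = 23.3 on the right of QT, S = T + 23.3·(0.8949, -0.4462) = (61.16, 21.79). So S.y = 21.79.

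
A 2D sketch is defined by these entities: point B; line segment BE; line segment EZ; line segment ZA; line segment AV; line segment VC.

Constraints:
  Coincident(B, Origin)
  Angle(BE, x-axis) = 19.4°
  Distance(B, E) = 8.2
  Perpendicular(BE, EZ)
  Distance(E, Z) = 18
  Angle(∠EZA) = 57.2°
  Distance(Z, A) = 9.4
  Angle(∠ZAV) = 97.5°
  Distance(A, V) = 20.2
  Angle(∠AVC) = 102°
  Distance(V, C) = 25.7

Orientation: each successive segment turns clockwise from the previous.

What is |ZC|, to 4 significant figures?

31.09

B is at the origin; BE runs at 19.4° with length 8.2, so E = (7.734, 2.724). BE ⟂ EZ, so EZ runs at -70.60°; with |EZ| = 18.0, Z = (13.71, -14.25). ∠EZA = 57.2° gives ZA at 166.6° from the x-axis; with |ZA| = 9.4, A = (4.569, -12.08). ∠ZAV = 97.5° gives AV at 84.10° from the x-axis; with |AV| = 20.2, V = (6.646, 8.017). ∠AVC = 102.0° gives VC at 6.100° from the x-axis; with |VC| = 25.7, C = (32.20, 10.75). Then |ZC| = |C − Z| = 31.09.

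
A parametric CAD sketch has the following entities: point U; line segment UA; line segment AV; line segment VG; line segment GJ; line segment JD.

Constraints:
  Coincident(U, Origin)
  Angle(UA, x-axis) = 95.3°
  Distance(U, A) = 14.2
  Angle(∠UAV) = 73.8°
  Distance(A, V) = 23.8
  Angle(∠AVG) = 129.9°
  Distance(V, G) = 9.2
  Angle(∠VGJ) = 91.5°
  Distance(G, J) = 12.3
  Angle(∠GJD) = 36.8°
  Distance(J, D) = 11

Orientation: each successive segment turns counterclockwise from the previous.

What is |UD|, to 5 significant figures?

20.902

∠VGJ = 91.5° gives GJ at -19.900° from the x-axis; with |GJ| = 12.3, J = (-14.794, -7.4998). ∠GJD = 36.8° gives JD at 123.30° from the x-axis; with |JD| = 11.0, D = (-20.833, 1.6941). Then |UD| = |D − U| = 20.902.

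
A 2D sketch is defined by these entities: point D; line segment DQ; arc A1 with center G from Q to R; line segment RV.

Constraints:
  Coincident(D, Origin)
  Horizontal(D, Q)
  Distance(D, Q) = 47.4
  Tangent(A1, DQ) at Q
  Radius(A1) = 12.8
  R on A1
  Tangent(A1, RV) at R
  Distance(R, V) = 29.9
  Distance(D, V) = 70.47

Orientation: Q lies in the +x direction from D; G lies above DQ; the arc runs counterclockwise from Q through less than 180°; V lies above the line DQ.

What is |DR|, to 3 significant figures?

61.9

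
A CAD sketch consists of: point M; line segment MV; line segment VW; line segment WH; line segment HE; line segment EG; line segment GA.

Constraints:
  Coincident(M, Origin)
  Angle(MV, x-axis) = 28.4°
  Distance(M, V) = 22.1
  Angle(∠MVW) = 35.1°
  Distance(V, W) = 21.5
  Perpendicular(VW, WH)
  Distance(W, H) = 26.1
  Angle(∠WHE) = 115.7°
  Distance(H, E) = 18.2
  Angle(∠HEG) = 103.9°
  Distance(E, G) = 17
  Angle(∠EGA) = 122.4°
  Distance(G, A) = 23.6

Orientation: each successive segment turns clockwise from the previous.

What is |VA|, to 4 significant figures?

2.198

M is at the origin; MV runs at 28.4° with length 22.1, so V = (19.44, 10.51). ∠MVW = 35.1° gives VW at -116.5° from the x-axis; with |VW| = 21.5, W = (9.847, -8.730). VW is perpendicular to WH, so WH runs at 153.5°; with |WH| = 26.1, H = (-13.51, 2.916). ∠WHE = 115.7° gives HE at 89.20° from the x-axis; with |HE| = 18.2, E = (-13.26, 21.11). ∠HEG = 103.9° gives EG at 13.10° from the x-axis; with |EG| = 17.0, G = (3.301, 24.97). ∠EGA = 122.4° gives GA at -44.50° from the x-axis; with |GA| = 23.6, A = (20.13, 8.426). Then |VA| = |A − V| = 2.198.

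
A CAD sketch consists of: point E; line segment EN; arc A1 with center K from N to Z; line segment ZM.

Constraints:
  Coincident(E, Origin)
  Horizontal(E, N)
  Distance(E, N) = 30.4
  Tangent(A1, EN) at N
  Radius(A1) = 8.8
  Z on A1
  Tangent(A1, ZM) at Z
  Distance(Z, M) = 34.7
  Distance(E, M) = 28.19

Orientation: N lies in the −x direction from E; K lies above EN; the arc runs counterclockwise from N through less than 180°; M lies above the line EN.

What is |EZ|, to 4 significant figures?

24.12

Checks: |KZ| = 8.800 ✓; ∠(KZ, ZM) = 90.00° ✓; |ZM| = 34.70 ✓; |EM| = 28.19 ✓.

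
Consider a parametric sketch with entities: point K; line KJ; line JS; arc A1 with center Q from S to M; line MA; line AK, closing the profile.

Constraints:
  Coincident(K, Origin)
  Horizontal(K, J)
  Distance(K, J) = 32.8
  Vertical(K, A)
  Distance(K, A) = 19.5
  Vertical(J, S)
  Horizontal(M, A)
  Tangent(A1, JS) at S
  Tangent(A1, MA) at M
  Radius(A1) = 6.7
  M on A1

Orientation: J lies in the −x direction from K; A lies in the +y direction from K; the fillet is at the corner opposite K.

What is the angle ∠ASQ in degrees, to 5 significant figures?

11.545°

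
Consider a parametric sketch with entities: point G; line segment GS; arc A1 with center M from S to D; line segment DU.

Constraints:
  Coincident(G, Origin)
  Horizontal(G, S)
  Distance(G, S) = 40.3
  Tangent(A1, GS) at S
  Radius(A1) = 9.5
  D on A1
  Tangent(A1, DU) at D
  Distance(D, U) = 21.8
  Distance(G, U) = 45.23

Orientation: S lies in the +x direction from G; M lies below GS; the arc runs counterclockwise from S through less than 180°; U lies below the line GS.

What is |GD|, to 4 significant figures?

32.42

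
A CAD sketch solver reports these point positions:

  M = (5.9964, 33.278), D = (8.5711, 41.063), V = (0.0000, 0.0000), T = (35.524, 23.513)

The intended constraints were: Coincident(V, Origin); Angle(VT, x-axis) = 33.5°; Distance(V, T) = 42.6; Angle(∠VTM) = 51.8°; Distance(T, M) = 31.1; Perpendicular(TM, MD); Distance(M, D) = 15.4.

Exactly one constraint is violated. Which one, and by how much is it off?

Distance(M, D) = 15.4 — off by 7.20.

V = (0.00, 0.00) ✓; VT at 33.50° ✓; |VT| = 42.60 ✓; ∠VTM = 51.80° ✓; |TM| = 31.10 ✓; ∠(TM, MD) = 90.00° ✓; |MD| = 8.200 ✗.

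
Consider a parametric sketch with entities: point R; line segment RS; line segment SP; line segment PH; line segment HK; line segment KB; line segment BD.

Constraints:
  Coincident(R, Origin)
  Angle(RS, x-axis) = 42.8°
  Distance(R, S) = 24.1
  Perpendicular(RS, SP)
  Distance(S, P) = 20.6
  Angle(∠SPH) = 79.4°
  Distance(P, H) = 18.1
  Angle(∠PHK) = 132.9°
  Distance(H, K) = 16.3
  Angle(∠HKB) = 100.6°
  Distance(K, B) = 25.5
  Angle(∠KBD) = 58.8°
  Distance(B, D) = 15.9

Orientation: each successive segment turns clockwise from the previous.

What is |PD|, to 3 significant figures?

19.4

∠HKB = 100.6° gives KB at 85.7° from the x-axis; with |KB| = 25.5, B = (2.52, 21.2). ∠KBD = 58.8° gives BD at -35.5° from the x-axis; with |BD| = 15.9, D = (15.5, 12.0). Then |PD| = |D − P| = 19.4.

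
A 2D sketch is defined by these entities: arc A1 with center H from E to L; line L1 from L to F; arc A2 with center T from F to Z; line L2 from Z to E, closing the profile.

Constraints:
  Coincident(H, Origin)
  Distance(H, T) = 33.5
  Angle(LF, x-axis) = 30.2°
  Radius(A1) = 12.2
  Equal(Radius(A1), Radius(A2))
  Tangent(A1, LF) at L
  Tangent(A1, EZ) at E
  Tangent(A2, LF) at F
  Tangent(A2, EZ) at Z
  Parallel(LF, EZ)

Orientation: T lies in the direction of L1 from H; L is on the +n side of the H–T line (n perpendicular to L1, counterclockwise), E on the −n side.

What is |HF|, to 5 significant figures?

35.652

The slot axis is L1's direction at 30.2°, so u = (cos 30.2°, sin 30.2°) = (0.86427, 0.50302) and n = (−sin 30.2°, cos 30.2°) = (-0.50302, 0.86427). H is at the origin and T lies 33.5 along u from H, so T = 33.5·u = (28.953, 16.851). Tangency of A1 to both parallel lines with radius 12.2 puts L and E at H ± 12.2·n: L = (-6.1368, 10.544), E = (6.1368, -10.544). Equal radii place F and Z the same way about T: F = T + 12.2·n = (22.816, 27.395), Z = T − 12.2·n = (35.090, 6.3070). Then |HF| = |F − H| = 35.652.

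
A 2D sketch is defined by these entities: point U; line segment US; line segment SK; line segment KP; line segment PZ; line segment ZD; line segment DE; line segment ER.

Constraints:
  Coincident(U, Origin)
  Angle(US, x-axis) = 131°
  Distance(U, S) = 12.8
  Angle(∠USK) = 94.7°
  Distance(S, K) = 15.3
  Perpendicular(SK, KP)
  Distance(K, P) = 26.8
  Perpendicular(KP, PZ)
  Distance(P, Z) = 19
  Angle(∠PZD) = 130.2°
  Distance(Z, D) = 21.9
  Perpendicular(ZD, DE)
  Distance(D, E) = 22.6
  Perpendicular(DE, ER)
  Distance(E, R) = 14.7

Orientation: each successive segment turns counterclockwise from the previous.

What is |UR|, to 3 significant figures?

11.7

U is at the origin; US runs at 131.0° with length 12.8, so S = (-8.40, 9.66). ∠USK = 94.7° gives SK at -144° from the x-axis; with |SK| = 15.3, K = (-20.7, 0.602). SK ⟂ KP, so KP runs at -53.7°; with |KP| = 26.8, P = (-4.86, -21.0). KP ⟂ PZ, so PZ runs at 36.3°; with |PZ| = 19.0, Z = (10.5, -9.75). ∠PZD = 130.2° gives ZD at 86.1° from the x-axis; with |ZD| = 21.9, D = (11.9, 12.1). The perpendicularity gives DE at right angles to ZD, so DE runs at 176°; with |DE| = 22.6, E = (-10.6, 13.6). DE is perpendicular to ER, so ER runs at -93.9°; with |ER| = 14.7, R = (-11.6, -1.03). Then |UR| = |R − U| = 11.7.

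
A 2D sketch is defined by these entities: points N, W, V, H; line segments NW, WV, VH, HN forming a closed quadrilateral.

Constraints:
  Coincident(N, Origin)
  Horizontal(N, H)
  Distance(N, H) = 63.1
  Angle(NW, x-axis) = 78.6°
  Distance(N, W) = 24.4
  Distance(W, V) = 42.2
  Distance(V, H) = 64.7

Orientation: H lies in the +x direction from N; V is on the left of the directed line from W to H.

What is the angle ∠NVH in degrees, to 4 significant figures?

58.34°

N is at the origin; N and H share the same y with |NH| = 63.1 and H in +x, so H = (63.1, 0). NW runs at 78.6° with |NW| = 24.4, so W = (4.823, 23.92). V is determined by |WV| = 42.2 and |VH| = 64.7 together: it lies at the intersection of circle(W, 42.2) and circle(H, 64.7). With |WH| = 62.99, the foot of the radical line on WH is 12.41 from W and the perpendicular offset is √(42.2² − 12.41²) = 40.34. Taking the left-of-WH solution: V = (31.62, 56.52).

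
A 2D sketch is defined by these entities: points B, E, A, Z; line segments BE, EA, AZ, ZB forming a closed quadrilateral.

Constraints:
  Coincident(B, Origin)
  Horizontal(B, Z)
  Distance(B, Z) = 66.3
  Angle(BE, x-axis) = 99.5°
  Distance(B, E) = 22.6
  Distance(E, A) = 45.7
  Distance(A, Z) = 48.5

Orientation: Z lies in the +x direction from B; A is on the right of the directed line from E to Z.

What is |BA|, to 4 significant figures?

26.35

B is at the origin; B and Z share the same y with |BZ| = 66.3 and Z in +x, so Z = (66.3, 0). BE runs at 99.5° with |BE| = 22.6, so E = (-3.730, 22.29). A is determined by |EA| = 45.7 and |AZ| = 48.5 together: it lies at the intersection of circle(E, 45.7) and circle(Z, 48.5). With |EZ| = 73.49, the foot of the radical line on EZ is 34.95 from E and the perpendicular offset is √(45.7² − 34.95²) = 29.44. Taking the right-of-EZ solution: A = (20.64, -16.37).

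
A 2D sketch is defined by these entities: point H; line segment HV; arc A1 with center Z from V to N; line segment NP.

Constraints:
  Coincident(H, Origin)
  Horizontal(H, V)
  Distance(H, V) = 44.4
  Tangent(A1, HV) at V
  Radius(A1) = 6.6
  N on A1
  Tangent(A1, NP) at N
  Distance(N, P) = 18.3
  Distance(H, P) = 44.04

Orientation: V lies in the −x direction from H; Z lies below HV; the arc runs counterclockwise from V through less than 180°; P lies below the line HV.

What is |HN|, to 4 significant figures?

50.44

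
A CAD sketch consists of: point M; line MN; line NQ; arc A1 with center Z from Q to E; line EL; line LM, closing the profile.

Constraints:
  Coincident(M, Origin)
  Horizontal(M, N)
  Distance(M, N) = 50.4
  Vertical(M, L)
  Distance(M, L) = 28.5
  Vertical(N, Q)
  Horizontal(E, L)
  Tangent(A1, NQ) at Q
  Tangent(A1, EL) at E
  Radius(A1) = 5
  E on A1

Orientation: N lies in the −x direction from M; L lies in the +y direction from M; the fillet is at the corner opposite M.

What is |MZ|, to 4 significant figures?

51.12

M is at the origin; MN is horizontal with |MN| = 50.4 and N on the −x side, so N = (-50.40, 0.000). M and L share the same x with |ML| = 28.5 and L on the +y side, so L = (0.000, 28.50). The virtual corner opposite M is at (-50.40, 28.50). Since A1 is tangent to NQ there, ZQ ⟂ NQ and since A1 is tangent to EL there, ZE ⟂ EL, with radius 5.0, so the center Z sits 5.0 in from both sides at Z = (-45.40, 23.50). Then |MZ| = |Z − M| = 51.12.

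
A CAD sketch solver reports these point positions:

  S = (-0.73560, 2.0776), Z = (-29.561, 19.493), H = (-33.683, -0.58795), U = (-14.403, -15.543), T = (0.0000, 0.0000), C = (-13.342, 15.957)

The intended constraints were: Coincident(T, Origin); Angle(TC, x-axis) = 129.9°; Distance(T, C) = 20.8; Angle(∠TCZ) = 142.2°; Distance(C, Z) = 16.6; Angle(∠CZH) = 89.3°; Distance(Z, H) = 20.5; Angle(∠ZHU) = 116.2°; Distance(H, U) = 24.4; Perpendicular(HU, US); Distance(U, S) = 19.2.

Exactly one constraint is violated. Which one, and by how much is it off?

Distance(U, S) = 19.2 — off by 3.10.

T = (0.00, 0.00) ✓; TC at 129.9° ✓; |TC| = 20.80 ✓; ∠TCZ = 142.2° ✓; |CZ| = 16.60 ✓; ∠CZH = 89.30° ✓; |ZH| = 20.50 ✓; ∠ZHU = 116.2° ✓; |HU| = 24.40 ✓; ∠(HU, US) = 90.00° ✓; |US| = 22.30 ✗.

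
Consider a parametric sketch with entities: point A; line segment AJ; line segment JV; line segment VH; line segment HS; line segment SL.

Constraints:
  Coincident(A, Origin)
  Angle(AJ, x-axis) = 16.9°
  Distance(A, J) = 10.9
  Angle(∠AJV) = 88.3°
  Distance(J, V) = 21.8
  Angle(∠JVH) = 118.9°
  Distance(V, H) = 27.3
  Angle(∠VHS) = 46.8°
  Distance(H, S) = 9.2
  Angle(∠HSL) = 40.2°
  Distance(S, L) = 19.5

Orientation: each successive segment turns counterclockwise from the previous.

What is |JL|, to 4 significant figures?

45.55

A is at the origin; AJ runs at 16.9° with length 10.9, so J = (10.43, 3.169). ∠AJV = 88.3° gives JV at 108.6° from the x-axis; with |JV| = 21.8, V = (3.476, 23.83). ∠JVH = 118.9° gives VH at 169.7° from the x-axis; with |VH| = 27.3, H = (-23.38, 28.71). ∠VHS = 46.8° gives HS at -57.10° from the x-axis; with |HS| = 9.2, S = (-18.39, 20.99). ∠HSL = 40.2° gives SL at 82.70° from the x-axis; with |SL| = 19.5, L = (-15.91, 40.33). Then |JL| = |L − J| = 45.55.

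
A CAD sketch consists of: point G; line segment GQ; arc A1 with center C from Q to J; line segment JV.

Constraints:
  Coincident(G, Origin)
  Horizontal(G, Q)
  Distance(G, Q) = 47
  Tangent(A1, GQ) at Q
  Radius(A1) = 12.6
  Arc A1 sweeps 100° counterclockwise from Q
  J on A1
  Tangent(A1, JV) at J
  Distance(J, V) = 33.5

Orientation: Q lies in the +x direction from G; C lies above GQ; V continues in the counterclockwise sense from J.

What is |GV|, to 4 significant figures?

71.80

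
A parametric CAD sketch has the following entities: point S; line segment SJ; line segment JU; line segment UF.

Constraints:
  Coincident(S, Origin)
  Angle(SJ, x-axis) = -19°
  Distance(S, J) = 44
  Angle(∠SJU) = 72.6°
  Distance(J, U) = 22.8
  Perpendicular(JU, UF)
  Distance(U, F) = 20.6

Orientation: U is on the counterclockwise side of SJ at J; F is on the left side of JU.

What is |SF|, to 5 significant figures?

23.460

S is at the origin; SJ runs at -19.0° with length 44.0, so J = 44.0·(cos -19.0°, sin -19.0°) = (41.603, -14.325). ∠SJU = 72.6°, so JU runs at -19.0° + (180° − 72.6°) = 88.400° from the x-axis; with |JU| = 22.8, U = J + 22.8·(cos 88.400°, sin 88.400°) = (42.239, 8.4661). JU is perpendicular to UF; with |UF| = 20.6 on the left of JU, F = U + 20.6·(-0.99961, 0.027922) = (21.647, 9.0413). Then |SF| = |F − S| = 23.460.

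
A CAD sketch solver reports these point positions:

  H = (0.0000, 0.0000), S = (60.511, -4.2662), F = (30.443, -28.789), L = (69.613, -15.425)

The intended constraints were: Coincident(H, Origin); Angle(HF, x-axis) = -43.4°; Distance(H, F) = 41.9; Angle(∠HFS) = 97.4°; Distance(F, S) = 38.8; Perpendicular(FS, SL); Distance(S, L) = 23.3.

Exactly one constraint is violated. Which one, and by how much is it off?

Distance(S, L) = 23.3 — off by 8.90.

H = (0.00, 0.00) ✓; HF at -43.40° ✓; |HF| = 41.90 ✓; ∠HFS = 97.40° ✓; |FS| = 38.80 ✓; ∠(FS, SL) = 90.00° ✓; |SL| = 14.40 ✗.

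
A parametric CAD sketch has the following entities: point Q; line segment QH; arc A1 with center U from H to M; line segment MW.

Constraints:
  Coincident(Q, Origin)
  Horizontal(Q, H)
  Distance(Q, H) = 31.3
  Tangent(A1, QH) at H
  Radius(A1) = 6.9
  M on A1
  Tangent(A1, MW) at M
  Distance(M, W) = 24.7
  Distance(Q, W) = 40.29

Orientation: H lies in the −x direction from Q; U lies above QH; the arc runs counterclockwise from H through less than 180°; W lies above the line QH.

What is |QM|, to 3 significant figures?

25.4

Q is at the origin; Q and H share the same y with |QH| = 31.3 and H on the −x side, so H = (-31.3, 0.00). Since A1 is tangent to QH there, UH ⟂ QH, so U = H + (0, 6.9) = (-31.3, 6.90). Since UM ⟂ MW (tangency), |UW| = √(6.9² + 24.7²) = 25.6 regardless of where M sits on A1. So W lies on both circle(Q, 40.29) and circle(U, 25.6); the above-QH intersection is W = (-24.8, 31.7). M is the foot of the tangent from W: M = (-24.4, 7.02).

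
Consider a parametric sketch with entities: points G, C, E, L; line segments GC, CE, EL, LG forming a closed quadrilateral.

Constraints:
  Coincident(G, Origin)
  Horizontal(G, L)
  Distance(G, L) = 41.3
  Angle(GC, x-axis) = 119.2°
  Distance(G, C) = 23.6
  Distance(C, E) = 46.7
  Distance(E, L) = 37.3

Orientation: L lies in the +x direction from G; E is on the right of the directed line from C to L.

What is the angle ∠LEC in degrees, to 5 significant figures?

84.093°

G is at the origin; GL is horizontal with |GL| = 41.3 and L in +x, so L = (41.3, 0). GC runs at 119.2° with |GC| = 23.6, so C = (-11.513, 20.601). E is determined by |CE| = 46.7 and |EL| = 37.3 together: it lies at the intersection of circle(C, 46.7) and circle(L, 37.3). With |CL| = 56.689, the foot of the radical line on CL is 35.309 from C and the perpendicular offset is √(46.7² − 35.309²) = 30.564. Taking the right-of-CL solution: E = (10.274, -20.705).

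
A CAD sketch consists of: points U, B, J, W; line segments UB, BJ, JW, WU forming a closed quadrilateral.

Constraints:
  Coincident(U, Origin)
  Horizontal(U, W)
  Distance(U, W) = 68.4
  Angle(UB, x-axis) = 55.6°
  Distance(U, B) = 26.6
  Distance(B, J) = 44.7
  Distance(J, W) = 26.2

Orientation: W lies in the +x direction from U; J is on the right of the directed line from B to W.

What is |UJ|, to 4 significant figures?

46.23

Checks: |BJ| = 44.70 ✓; |JW| = 26.20 ✓.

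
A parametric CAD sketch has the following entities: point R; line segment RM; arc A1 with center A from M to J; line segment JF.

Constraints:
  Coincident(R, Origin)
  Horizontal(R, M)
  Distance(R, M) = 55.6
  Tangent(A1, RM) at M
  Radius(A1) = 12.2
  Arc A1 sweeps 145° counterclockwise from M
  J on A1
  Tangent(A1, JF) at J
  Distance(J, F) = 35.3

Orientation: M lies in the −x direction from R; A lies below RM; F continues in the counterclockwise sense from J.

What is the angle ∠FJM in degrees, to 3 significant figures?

108°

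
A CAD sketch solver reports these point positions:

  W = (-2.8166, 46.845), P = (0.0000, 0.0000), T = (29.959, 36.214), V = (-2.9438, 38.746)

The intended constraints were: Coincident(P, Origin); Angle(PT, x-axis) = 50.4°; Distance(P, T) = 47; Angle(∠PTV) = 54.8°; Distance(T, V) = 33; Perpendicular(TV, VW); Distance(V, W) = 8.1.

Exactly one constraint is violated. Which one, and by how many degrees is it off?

Perpendicular(TV, VW) — off by 3.50°.

P = (0.00, 0.00) ✓; PT at 50.40° ✓; |PT| = 47.00 ✓; ∠PTV = 54.80° ✓; |TV| = 33.00 ✓; ∠(TV, VW) = 86.50° ✗; |VW| = 8.100 ✓.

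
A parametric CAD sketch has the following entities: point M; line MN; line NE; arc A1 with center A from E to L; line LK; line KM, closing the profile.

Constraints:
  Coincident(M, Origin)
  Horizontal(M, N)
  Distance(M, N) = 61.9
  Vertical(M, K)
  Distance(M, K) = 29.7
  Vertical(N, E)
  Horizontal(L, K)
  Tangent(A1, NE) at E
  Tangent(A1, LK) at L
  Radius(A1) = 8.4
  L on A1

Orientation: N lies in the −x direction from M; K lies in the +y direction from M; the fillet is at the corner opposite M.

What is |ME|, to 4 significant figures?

65.46

The virtual corner opposite M is at (-61.90, 29.70). Since A1 is tangent to NE there, AE ⟂ NE and tangency of A1 to LK means the radius AL is perpendicular to LK, with radius 8.4, so the center A sits 8.4 in from both sides at A = (-53.50, 21.30). That places the tangent points at E = (-61.90, 21.30) on NE and L = (-53.50, 29.70) on LK. Then |ME| = |E − M| = 65.46.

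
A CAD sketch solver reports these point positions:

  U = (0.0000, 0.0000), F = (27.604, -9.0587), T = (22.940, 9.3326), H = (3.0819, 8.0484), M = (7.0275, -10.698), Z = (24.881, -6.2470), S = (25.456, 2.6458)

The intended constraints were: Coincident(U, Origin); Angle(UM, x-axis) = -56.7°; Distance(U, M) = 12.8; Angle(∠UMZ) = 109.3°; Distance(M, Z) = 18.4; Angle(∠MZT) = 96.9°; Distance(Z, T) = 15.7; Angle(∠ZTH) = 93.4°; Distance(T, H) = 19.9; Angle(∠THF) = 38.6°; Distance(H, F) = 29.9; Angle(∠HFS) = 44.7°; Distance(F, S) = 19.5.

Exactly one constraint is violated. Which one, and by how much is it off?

Distance(F, S) = 19.5 — off by 7.60.

U = (0.00, 0.00) ✓; UM at -56.70° ✓; |UM| = 12.80 ✓; ∠UMZ = 109.3° ✓; |MZ| = 18.40 ✓; ∠MZT = 96.90° ✓; |ZT| = 15.70 ✓; ∠ZTH = 93.40° ✓; |TH| = 19.90 ✓; ∠THF = 38.60° ✓; |HF| = 29.90 ✓; ∠HFS = 44.70° ✓; |FS| = 11.90 ✗.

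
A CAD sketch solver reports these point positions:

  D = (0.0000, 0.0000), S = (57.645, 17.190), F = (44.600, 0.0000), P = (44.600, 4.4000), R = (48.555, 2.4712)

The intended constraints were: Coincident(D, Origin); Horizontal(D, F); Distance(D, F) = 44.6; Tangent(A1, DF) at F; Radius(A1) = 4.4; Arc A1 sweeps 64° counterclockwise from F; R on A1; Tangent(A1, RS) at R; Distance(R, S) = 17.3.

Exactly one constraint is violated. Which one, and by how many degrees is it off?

Tangent(A1, RS) at R — off by 5.70°.

D = (0.00, 0.00) ✓; D.y = 0.00, F.y = 0.00 ✓; |DF| = 44.60 ✓; ∠(PF, FD) = 90.00° ✓; |PF| = 4.400 ✓; bearing(P→R) − bearing(P→F) = 64.00° ✓; |PR| = 4.400 ✓; ∠(PR, RS) = 95.70° ✗; |RS| = 17.30 ✓.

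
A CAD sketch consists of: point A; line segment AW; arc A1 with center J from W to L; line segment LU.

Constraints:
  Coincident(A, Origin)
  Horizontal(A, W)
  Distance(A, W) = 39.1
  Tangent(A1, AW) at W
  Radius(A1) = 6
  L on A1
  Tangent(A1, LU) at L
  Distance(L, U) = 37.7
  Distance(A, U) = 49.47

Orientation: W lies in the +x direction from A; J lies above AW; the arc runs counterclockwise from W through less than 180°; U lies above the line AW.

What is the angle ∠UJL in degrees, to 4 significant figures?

80.96°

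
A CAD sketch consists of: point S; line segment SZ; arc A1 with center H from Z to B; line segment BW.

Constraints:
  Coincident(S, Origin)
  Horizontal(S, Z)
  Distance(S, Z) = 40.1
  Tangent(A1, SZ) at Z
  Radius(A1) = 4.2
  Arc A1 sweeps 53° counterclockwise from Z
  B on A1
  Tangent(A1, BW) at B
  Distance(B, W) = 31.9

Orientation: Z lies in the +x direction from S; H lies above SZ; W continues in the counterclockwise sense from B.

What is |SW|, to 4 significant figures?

68.28

On A1, Z sits at bearing -90° from H; a 53° counterclockwise sweep puts B at bearing -37°, so B = H + 4.2·(cos -37°, sin -37°) = (43.45, 1.672). A1 meets BW tangentially, so HB is at right angles to BW, so BW runs along (−sin -37°, cos -37°); with |BW| = 31.9, W = (62.65, 27.15). Then |SW| = |W − S| = 68.28.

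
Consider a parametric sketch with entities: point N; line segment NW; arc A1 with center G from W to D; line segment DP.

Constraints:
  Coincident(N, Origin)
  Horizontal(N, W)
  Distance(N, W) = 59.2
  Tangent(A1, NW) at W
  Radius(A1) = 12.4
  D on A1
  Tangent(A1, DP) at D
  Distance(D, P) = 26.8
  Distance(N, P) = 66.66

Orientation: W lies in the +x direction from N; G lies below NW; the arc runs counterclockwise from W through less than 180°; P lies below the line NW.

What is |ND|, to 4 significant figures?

49.35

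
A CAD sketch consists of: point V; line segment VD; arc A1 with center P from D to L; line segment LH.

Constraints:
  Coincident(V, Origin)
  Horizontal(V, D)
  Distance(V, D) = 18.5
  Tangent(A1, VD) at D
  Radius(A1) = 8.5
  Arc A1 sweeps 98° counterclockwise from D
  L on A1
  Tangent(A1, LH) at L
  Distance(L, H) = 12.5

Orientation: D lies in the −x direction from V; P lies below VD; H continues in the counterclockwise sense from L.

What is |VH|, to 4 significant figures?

33.48

V is at the origin; V and D share the same y with |VD| = 18.5 and D on the −x side, so D = (-18.50, 0.000). Tangency of A1 to VD means the radius PD is perpendicular to VD, so P = D + (0, -8.5) = (-18.50, -8.500). On A1, D sits at bearing 90° from P; a 98° counterclockwise sweep puts L at bearing 188°, so L = P + 8.5·(cos 188°, sin 188°) = (-26.92, -9.683). Tangency of A1 to LH means the radius PL is perpendicular to LH, so LH runs along (−sin 188°, cos 188°); with |LH| = 12.5, H = (-25.18, -22.06). Then |VH| = |H − V| = 33.48.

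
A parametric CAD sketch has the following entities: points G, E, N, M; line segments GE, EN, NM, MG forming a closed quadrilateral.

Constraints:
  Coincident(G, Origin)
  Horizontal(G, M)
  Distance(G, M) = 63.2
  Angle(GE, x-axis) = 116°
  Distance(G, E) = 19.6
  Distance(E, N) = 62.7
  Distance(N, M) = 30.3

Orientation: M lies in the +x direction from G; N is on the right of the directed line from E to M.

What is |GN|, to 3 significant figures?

46.0

Checks: |EN| = 62.70 ✓; |NM| = 30.30 ✓.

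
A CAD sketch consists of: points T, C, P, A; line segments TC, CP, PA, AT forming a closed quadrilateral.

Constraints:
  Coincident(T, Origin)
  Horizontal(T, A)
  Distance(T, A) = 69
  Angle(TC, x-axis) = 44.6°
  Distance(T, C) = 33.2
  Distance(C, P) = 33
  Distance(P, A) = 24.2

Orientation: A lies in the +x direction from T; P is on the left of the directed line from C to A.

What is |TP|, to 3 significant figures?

60.2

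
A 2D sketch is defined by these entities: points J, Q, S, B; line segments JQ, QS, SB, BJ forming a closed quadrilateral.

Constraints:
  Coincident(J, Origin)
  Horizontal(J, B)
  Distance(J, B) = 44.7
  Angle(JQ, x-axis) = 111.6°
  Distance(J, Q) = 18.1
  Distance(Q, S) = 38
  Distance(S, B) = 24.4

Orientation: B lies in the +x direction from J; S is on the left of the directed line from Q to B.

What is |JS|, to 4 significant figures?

37.21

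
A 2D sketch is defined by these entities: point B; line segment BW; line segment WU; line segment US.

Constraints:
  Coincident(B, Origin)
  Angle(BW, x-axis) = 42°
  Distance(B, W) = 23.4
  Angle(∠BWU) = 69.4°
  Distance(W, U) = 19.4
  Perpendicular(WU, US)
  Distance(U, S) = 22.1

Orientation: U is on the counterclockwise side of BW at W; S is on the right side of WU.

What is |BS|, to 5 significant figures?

45.399

B is at the origin; BW runs at 42.0° with length 23.4, so W = 23.4·(cos 42.0°, sin 42.0°) = (17.390, 15.658). ∠BWU = 69.4°, so WU runs at 42.0° + (180° − 69.4°) = 152.60° from the x-axis; with |WU| = 19.4, U = W + 19.4·(cos 152.60°, sin 152.60°) = (0.16597, 24.586). WU is perpendicular to US; with |US| = 22.1 on the right of WU, S = U + 22.1·(0.46020, 0.88782) = (10.336, 44.206). Then |BS| = |S − B| = 45.399.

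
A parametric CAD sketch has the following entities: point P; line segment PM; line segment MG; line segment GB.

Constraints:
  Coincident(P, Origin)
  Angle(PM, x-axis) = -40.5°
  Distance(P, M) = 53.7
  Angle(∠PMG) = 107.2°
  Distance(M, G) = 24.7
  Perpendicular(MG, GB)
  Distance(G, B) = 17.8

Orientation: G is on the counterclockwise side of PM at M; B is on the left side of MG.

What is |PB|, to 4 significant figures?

52.62

P is at the origin; PM runs at -40.5° with length 53.7, so M = 53.7·(cos -40.5°, sin -40.5°) = (40.83, -34.88). ∠PMG = 107.2°, so MG runs at -40.5° + (180° − 107.2°) = 32.30° from the x-axis; with |MG| = 24.7, G = M + 24.7·(cos 32.30°, sin 32.30°) = (61.71, -21.68). MG is perpendicular to GB; with |GB| = 17.8 on the left of MG, B = G + 17.8·(-0.5344, 0.8453) = (52.20, -6.631). Then |PB| = |B − P| = 52.62.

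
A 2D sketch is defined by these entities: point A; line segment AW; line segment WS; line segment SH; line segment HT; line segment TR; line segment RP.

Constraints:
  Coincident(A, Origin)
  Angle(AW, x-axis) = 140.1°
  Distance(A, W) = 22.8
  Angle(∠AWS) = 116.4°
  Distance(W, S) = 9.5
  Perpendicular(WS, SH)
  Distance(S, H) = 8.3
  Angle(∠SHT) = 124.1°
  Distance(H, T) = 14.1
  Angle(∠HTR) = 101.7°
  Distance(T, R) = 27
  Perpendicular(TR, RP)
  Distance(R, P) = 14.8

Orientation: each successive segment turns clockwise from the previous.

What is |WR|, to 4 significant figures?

21.69

A is at the origin; AW runs at 140.1° with length 22.8, so W = (-17.49, 14.63). ∠AWS = 116.4° gives WS at 76.50° from the x-axis; with |WS| = 9.5, S = (-15.27, 23.86). The perpendicularity gives SH at right angles to WS, so SH runs at -13.50°; with |SH| = 8.3, H = (-7.203, 21.92). ∠SHT = 124.1° gives HT at -69.40° from the x-axis; with |HT| = 14.1, T = (-2.242, 8.727). ∠HTR = 101.7° gives TR at -147.7° from the x-axis; with |TR| = 27.0, R = (-25.06, -5.701). Then |WR| = |R − W| = 21.69.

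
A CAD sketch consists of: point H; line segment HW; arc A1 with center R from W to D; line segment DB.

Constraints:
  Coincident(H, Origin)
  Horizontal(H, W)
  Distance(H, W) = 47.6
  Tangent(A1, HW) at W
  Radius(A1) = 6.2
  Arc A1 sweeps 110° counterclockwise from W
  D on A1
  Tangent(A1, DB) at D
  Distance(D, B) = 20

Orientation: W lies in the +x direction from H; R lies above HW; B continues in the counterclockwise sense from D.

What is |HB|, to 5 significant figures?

53.902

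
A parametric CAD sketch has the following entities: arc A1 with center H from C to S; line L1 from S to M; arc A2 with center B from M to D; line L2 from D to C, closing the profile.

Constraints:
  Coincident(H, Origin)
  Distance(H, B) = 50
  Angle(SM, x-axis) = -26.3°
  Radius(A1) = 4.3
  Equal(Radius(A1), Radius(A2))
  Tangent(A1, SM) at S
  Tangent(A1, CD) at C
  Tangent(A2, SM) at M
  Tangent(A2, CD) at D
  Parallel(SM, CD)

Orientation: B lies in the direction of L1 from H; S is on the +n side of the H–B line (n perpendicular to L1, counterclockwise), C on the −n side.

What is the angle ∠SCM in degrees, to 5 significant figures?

80.241°

Tangency of A1 to both parallel lines with radius 4.3 puts S and C at H ± 4.3·n: S = (1.9052, 3.8549), C = (-1.9052, -3.8549). Equal radii place M and D the same way about B: M = B + 4.3·n = (46.730, -18.299), D = B − 4.3·n = (42.919, -26.008). Then cos ∠SCM = CS·CM / (|CS||CM|), giving 80.241°.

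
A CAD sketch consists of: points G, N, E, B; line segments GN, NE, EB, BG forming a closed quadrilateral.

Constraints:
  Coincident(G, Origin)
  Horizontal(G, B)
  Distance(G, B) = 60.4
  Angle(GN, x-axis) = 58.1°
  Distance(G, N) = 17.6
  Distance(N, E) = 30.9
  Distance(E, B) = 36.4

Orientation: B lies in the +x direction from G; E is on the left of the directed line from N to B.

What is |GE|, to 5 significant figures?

46.667

Checks: |NE| = 30.90 ✓; |EB| = 36.40 ✓.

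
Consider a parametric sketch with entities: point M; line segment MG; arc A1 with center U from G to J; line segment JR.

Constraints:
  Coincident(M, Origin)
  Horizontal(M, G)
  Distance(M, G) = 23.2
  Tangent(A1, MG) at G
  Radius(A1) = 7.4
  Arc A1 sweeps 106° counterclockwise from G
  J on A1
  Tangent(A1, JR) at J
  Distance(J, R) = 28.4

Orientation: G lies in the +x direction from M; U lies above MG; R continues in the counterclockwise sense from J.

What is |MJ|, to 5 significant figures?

31.749

M is at the origin; M and G share the same y with |MG| = 23.2 and G on the +x side, so G = (23.200, 0.0000). A1 meets MG tangentially, so UG is at right angles to MG, so U = G + (0, 7.4) = (23.200, 7.4000). On A1, G sits at bearing -90° from U; a 106° counterclockwise sweep puts J at bearing 16°, so J = U + 7.4·(cos 16°, sin 16°) = (30.313, 9.4397). Then |MJ| = |J − M| = 31.749.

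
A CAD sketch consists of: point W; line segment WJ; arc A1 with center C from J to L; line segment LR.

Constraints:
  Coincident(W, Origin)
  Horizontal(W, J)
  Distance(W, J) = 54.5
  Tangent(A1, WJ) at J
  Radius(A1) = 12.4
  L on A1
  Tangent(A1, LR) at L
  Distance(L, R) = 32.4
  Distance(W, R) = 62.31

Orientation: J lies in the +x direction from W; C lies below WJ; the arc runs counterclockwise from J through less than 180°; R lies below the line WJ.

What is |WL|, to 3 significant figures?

44.0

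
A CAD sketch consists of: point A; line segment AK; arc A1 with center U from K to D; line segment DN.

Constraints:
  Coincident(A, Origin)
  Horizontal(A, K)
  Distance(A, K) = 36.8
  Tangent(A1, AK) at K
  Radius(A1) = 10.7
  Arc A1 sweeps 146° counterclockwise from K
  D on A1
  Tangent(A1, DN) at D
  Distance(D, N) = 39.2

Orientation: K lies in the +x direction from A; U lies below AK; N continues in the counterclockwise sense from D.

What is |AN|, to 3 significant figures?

75.7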